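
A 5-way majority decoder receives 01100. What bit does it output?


Ones: 2 out of 5
Threshold: 3

0 (2/5 voted 1)


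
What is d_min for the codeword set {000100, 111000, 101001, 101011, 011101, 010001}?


Comparing all pairs, minimum distance: 1
Can detect 0 errors, correct 0 errors

1


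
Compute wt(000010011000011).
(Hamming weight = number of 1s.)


Counting 1s in 000010011000011

5


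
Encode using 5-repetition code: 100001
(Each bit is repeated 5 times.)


Each bit -> 5 copies

111110000000000000000000011111


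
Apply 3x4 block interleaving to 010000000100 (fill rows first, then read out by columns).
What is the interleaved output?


Matrix:
  0100
  0000
  0100
Read columns: 000101000000

000101000000


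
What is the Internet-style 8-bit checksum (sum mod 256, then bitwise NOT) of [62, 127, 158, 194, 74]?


Sum = 615 mod 256 = 103
Complement = 152

152


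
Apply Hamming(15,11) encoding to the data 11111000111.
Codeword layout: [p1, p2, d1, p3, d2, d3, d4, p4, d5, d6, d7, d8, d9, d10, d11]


Parity bits: p1=0, p2=1, p3=0, p4=0

011011101000111


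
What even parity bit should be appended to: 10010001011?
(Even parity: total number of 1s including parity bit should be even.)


Number of 1s in data: 5
Parity bit: 1

1


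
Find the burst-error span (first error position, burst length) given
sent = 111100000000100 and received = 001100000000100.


XOR: 110000000000000

Burst at position 0, length 2


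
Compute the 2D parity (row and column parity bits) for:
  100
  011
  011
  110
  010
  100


Row parities: 100011
Column parities: 100

Row P: 100011, Col P: 100, Corner: 1


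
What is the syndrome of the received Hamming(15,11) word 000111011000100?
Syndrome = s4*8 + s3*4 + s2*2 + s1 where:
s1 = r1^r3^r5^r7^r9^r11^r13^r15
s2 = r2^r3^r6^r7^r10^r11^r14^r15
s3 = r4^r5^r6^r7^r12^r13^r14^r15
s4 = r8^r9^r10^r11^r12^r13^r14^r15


s1=1, s2=1, s3=0, s4=1

Syndrome = 11 (error at position 11)


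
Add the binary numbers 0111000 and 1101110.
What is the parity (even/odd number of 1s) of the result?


0111000 = 56
1101110 = 110
Sum = 166 = 10100110
1s count = 4

even parity (4 ones in 10100110)


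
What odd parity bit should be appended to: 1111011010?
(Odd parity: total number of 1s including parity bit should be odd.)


Number of 1s in data: 7
Parity bit: 0

0


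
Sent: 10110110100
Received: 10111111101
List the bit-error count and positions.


XOR: 00001001001

3 error(s) at position(s): 4, 7, 10


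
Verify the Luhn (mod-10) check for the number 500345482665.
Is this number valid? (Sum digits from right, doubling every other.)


Luhn sum = 51
51 mod 10 = 1

Invalid (Luhn sum mod 10 = 1)


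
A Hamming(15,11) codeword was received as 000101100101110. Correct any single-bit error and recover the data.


Syndrome = 0: no error detected

Data: 00110101110 (no errors)


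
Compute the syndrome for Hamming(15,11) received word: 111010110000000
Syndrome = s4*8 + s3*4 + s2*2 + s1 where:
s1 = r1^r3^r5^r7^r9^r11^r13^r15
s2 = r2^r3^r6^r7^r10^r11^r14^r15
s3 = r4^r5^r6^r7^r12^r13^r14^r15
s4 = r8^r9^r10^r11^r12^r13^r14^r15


s1=0, s2=1, s3=0, s4=1

Syndrome = 10 (error at position 10)


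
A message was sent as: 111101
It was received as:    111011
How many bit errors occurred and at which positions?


XOR: 000110

2 error(s) at position(s): 3, 4


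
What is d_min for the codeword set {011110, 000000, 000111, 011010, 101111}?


Comparing all pairs, minimum distance: 1
Can detect 0 errors, correct 0 errors

1


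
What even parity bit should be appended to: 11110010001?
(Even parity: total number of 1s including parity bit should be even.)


Number of 1s in data: 6
Parity bit: 0

0


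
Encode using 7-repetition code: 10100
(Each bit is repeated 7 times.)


Each bit -> 7 copies

11111110000000111111100000000000000


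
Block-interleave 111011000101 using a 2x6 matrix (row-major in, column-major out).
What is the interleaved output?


Matrix:
  111011
  000101
Read columns: 101010011011

101010011011


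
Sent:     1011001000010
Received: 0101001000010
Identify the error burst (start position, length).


XOR: 1110000000000

Burst at position 0, length 3


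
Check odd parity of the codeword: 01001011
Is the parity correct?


Number of 1s: 4

No, parity error (4 ones)


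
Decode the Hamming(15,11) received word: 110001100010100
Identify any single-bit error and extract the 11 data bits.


Syndrome = 4: error at position 4

Data: 00110010100 (corrected bit 4)


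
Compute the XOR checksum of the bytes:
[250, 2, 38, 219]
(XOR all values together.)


XOR chain: 250 ^ 2 ^ 38 ^ 219 = 5

5


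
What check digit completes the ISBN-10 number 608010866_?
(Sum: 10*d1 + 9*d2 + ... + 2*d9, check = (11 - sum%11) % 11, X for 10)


Weighted sum: 192
192 mod 11 = 5

Check digit: 6


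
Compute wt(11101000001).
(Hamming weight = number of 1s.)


Counting 1s in 11101000001

5


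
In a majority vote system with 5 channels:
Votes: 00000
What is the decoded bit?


Ones: 0 out of 5
Threshold: 3

0 (0/5 voted 1)


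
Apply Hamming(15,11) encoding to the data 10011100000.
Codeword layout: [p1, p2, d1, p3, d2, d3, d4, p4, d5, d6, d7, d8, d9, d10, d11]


Parity bits: p1=1, p2=1, p3=1, p4=0

111100101100000


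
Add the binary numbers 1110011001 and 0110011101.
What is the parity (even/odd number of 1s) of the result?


1110011001 = 921
0110011101 = 413
Sum = 1334 = 10100110110
1s count = 6

even parity (6 ones in 10100110110)


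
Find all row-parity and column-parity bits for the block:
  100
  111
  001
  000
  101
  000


Row parities: 111000
Column parities: 111

Row P: 111000, Col P: 111, Corner: 1


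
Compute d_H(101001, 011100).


XOR: 110101
Count of 1s: 4

4


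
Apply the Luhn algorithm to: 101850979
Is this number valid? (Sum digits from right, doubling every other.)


Luhn sum = 37
37 mod 10 = 7

Invalid (Luhn sum mod 10 = 7)


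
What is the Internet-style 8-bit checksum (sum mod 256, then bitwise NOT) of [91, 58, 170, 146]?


Sum = 465 mod 256 = 209
Complement = 46

46


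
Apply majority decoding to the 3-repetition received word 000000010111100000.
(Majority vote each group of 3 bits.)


Groups: 000, 000, 010, 111, 100, 000
Majority votes: 000100

000100


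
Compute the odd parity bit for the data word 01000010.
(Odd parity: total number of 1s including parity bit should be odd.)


Number of 1s in data: 2
Parity bit: 1

1


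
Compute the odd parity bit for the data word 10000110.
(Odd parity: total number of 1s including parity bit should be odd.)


Number of 1s in data: 3
Parity bit: 0

0


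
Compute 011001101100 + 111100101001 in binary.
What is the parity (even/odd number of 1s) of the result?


011001101100 = 1644
111100101001 = 3881
Sum = 5525 = 1010110010101
1s count = 7

odd parity (7 ones in 1010110010101)


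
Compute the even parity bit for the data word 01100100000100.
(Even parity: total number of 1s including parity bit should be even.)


Number of 1s in data: 4
Parity bit: 0

0


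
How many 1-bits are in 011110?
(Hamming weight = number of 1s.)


Counting 1s in 011110

4


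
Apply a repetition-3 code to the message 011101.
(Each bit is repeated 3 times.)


Each bit -> 3 copies

000111111111000111


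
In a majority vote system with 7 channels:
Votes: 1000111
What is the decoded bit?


Ones: 4 out of 7
Threshold: 4

1 (4/7 voted 1)


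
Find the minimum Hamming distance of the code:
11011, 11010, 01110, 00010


Comparing all pairs, minimum distance: 1
Can detect 0 errors, correct 0 errors

1


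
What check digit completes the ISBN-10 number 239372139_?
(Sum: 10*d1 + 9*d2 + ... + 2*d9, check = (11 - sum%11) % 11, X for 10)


Weighted sum: 223
223 mod 11 = 3

Check digit: 8


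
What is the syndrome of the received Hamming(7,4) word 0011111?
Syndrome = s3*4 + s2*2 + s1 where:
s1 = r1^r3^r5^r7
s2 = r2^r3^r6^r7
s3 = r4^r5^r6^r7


s1=1, s2=1, s3=0

Syndrome = 3 (error at position 3)


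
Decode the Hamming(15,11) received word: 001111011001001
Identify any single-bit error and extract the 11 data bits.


Syndrome = 6: error at position 6

Data: 11001001001 (corrected bit 6)


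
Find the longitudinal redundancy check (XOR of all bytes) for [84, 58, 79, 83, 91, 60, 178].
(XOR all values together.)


XOR chain: 84 ^ 58 ^ 79 ^ 83 ^ 91 ^ 60 ^ 178 = 167

167


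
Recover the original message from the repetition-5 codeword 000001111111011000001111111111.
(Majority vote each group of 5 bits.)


Groups: 00000, 11111, 11011, 00000, 11111, 11111
Majority votes: 011011

011011


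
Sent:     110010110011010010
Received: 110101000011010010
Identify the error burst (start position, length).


XOR: 000111110000000000

Burst at position 3, length 5


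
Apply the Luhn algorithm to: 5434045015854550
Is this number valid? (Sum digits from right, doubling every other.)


Luhn sum = 53
53 mod 10 = 3

Invalid (Luhn sum mod 10 = 3)


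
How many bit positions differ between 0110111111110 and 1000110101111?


XOR: 1110001010001
Count of 1s: 6

6


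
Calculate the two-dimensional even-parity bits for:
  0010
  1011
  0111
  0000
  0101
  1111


Row parities: 111000
Column parities: 0100

Row P: 111000, Col P: 0100, Corner: 1


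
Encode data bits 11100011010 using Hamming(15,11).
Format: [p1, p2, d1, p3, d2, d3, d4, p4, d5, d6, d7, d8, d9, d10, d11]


Parity bits: p1=1, p2=0, p3=0, p4=1

101011010011010


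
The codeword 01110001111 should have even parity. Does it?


Number of 1s: 7

No, parity error (7 ones)


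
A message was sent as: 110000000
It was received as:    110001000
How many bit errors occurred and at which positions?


XOR: 000001000

1 error(s) at position(s): 5


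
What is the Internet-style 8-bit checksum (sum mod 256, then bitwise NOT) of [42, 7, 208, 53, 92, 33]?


Sum = 435 mod 256 = 179
Complement = 76

76


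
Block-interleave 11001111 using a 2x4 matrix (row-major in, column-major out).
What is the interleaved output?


Matrix:
  1100
  1111
Read columns: 11110101

11110101


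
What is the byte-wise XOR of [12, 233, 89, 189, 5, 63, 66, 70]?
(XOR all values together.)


XOR chain: 12 ^ 233 ^ 89 ^ 189 ^ 5 ^ 63 ^ 66 ^ 70 = 63

63


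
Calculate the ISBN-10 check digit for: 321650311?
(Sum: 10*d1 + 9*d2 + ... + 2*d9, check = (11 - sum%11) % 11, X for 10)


Weighted sum: 145
145 mod 11 = 2

Check digit: 9


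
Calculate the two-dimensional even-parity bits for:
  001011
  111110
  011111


Row parities: 111
Column parities: 101010

Row P: 111, Col P: 101010, Corner: 1


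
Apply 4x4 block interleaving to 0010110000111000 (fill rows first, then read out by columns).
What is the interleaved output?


Matrix:
  0010
  1100
  0011
  1000
Read columns: 0101010010100010

0101010010100010


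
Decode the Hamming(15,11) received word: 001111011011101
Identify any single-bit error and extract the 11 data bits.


Syndrome = 0: no error detected

Data: 11101011101 (no errors)


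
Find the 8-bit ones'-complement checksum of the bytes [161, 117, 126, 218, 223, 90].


Sum = 935 mod 256 = 167
Complement = 88

88


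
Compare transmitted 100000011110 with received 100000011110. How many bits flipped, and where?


XOR: 000000000000

0 errors (received matches sent)


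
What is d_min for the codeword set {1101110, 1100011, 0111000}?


Comparing all pairs, minimum distance: 3
Can detect 2 errors, correct 1 errors

3


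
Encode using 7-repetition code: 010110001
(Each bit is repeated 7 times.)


Each bit -> 7 copies

000000011111110000000111111111111110000000000000000000001111111


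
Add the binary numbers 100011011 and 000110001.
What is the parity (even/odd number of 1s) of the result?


100011011 = 283
000110001 = 49
Sum = 332 = 101001100
1s count = 4

even parity (4 ones in 101001100)


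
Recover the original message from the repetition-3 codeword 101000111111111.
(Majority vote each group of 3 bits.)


Groups: 101, 000, 111, 111, 111
Majority votes: 10111

10111


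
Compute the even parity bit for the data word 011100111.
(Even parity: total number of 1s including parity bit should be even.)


Number of 1s in data: 6
Parity bit: 0

0


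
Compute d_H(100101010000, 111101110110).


XOR: 011000100110
Count of 1s: 5

5


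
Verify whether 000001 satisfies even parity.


Number of 1s: 1

No, parity error (1 ones)


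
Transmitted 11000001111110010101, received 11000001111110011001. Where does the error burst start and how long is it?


XOR: 00000000000000001100

Burst at position 16, length 2


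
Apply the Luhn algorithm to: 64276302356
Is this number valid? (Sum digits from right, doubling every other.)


Luhn sum = 47
47 mod 10 = 7

Invalid (Luhn sum mod 10 = 7)


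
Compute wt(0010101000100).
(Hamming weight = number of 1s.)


Counting 1s in 0010101000100

4


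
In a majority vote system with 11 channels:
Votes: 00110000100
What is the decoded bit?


Ones: 3 out of 11
Threshold: 6

0 (3/11 voted 1)


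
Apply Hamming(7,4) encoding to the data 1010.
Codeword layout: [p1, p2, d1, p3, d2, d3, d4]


Parity bits: p1=1, p2=0, p3=1

1011010


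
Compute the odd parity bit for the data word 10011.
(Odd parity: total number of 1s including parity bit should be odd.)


Number of 1s in data: 3
Parity bit: 0

0


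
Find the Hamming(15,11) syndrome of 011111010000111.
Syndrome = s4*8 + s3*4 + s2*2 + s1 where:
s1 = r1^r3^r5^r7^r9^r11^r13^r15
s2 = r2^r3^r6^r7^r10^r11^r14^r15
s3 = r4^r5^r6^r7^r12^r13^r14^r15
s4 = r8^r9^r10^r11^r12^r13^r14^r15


s1=0, s2=1, s3=0, s4=0

Syndrome = 2 (error at position 2)


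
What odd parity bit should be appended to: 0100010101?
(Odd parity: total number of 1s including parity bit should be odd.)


Number of 1s in data: 4
Parity bit: 1

1


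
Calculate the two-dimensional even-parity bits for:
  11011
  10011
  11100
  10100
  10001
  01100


Row parities: 011000
Column parities: 11101

Row P: 011000, Col P: 11101, Corner: 0


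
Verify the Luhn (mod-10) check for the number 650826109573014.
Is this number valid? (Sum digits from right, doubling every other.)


Luhn sum = 49
49 mod 10 = 9

Invalid (Luhn sum mod 10 = 9)


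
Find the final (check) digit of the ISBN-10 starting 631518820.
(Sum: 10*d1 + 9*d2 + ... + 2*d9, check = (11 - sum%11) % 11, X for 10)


Weighted sum: 214
214 mod 11 = 5

Check digit: 6


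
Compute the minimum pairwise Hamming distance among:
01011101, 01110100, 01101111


Comparing all pairs, minimum distance: 3
Can detect 2 errors, correct 1 errors

3


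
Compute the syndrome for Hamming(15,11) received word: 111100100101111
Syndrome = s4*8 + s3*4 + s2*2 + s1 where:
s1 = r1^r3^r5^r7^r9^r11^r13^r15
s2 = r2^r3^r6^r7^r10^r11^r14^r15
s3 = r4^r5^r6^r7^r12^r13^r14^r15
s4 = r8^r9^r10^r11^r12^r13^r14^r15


s1=1, s2=0, s3=0, s4=1

Syndrome = 9 (error at position 9)


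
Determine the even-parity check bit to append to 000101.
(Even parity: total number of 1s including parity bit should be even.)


Number of 1s in data: 2
Parity bit: 0

0


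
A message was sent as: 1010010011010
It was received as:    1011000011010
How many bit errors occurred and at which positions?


XOR: 0001010000000

2 error(s) at position(s): 3, 5


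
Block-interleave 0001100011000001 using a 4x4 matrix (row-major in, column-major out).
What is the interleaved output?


Matrix:
  0001
  1000
  1100
  0001
Read columns: 0110001000001001

0110001000001001


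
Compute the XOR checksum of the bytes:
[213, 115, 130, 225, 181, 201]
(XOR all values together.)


XOR chain: 213 ^ 115 ^ 130 ^ 225 ^ 181 ^ 201 = 185

185


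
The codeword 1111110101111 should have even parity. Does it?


Number of 1s: 11

No, parity error (11 ones)


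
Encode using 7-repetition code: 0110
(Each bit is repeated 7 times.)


Each bit -> 7 copies

0000000111111111111110000000


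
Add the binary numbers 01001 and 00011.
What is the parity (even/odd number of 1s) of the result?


01001 = 9
00011 = 3
Sum = 12 = 1100
1s count = 2

even parity (2 ones in 1100)


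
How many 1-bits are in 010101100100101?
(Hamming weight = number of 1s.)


Counting 1s in 010101100100101

7


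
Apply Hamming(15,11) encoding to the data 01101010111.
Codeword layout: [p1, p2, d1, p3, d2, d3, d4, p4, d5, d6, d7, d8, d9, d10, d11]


Parity bits: p1=1, p2=0, p3=1, p4=1

100111011010111


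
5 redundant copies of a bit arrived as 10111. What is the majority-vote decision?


Ones: 4 out of 5
Threshold: 3

1 (4/5 voted 1)


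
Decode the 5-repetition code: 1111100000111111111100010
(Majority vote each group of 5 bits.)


Groups: 11111, 00000, 11111, 11111, 00010
Majority votes: 10110

10110


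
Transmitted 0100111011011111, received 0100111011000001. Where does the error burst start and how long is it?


XOR: 0000000000011110

Burst at position 11, length 4


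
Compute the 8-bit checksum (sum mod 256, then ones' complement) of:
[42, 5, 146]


Sum = 193 mod 256 = 193
Complement = 62

62


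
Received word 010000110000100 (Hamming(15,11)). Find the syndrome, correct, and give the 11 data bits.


Syndrome = 0: no error detected

Data: 00010000100 (no errors)


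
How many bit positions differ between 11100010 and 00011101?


XOR: 11111111
Count of 1s: 8

8


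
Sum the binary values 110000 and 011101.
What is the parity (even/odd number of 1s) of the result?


110000 = 48
011101 = 29
Sum = 77 = 1001101
1s count = 4

even parity (4 ones in 1001101)


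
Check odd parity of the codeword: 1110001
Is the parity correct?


Number of 1s: 4

No, parity error (4 ones)


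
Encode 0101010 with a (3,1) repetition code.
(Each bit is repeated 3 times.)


Each bit -> 3 copies

000111000111000111000


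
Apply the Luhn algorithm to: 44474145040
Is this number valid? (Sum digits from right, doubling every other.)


Luhn sum = 40
40 mod 10 = 0

Valid (Luhn sum mod 10 = 0)


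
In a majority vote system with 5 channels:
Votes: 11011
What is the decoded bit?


Ones: 4 out of 5
Threshold: 3

1 (4/5 voted 1)


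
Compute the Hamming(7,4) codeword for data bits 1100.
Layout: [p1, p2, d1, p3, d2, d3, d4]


Parity bits: p1=0, p2=1, p3=1

0111100


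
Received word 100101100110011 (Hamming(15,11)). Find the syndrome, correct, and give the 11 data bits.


Syndrome = 4: error at position 4

Data: 00110110011 (corrected bit 4)


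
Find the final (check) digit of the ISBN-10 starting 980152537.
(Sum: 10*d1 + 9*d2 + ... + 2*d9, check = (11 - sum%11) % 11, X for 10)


Weighted sum: 252
252 mod 11 = 10

Check digit: 1


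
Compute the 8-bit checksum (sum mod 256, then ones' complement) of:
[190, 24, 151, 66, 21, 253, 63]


Sum = 768 mod 256 = 0
Complement = 255

255


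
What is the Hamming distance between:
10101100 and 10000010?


XOR: 00101110
Count of 1s: 4

4


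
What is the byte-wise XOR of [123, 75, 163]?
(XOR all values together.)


XOR chain: 123 ^ 75 ^ 163 = 147

147


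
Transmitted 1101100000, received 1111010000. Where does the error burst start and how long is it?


XOR: 0010110000

Burst at position 2, length 4


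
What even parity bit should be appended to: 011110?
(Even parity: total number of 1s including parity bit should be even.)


Number of 1s in data: 4
Parity bit: 0

0


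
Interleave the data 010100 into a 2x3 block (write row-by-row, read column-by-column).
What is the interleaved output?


Matrix:
  010
  100
Read columns: 011000

011000


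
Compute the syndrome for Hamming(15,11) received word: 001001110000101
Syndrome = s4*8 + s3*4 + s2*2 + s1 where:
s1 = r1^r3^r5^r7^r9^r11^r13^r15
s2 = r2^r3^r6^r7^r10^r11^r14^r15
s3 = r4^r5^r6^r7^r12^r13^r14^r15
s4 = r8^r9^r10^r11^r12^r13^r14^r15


s1=0, s2=0, s3=0, s4=1

Syndrome = 8 (error at position 8)


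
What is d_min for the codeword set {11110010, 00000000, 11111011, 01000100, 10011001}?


Comparing all pairs, minimum distance: 2
Can detect 1 errors, correct 0 errors

2


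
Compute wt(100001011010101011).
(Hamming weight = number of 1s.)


Counting 1s in 100001011010101011

9


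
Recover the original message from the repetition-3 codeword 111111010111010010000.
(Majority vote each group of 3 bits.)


Groups: 111, 111, 010, 111, 010, 010, 000
Majority votes: 1101000

1101000


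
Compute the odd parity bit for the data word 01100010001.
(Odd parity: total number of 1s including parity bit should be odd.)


Number of 1s in data: 4
Parity bit: 1

1


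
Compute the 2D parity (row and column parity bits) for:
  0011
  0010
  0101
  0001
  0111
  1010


Row parities: 010110
Column parities: 1000

Row P: 010110, Col P: 1000, Corner: 1


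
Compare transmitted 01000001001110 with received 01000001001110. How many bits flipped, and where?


XOR: 00000000000000

0 errors (received matches sent)


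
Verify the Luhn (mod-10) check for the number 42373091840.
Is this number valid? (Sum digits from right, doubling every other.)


Luhn sum = 46
46 mod 10 = 6

Invalid (Luhn sum mod 10 = 6)


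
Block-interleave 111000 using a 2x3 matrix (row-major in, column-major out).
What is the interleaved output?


Matrix:
  111
  000
Read columns: 101010

101010


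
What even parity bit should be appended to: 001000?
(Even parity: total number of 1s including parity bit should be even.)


Number of 1s in data: 1
Parity bit: 1

1


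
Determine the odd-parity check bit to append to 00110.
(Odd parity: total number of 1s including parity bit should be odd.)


Number of 1s in data: 2
Parity bit: 1

1


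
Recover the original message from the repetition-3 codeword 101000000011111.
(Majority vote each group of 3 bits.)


Groups: 101, 000, 000, 011, 111
Majority votes: 10011

10011


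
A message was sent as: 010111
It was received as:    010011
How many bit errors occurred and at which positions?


XOR: 000100

1 error(s) at position(s): 3


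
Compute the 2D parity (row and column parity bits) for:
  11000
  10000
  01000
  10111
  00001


Row parities: 01101
Column parities: 10110

Row P: 01101, Col P: 10110, Corner: 1


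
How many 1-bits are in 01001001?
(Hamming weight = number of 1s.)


Counting 1s in 01001001

3


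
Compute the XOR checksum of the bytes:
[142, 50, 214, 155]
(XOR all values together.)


XOR chain: 142 ^ 50 ^ 214 ^ 155 = 241

241


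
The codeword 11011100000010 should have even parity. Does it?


Number of 1s: 6

Yes, parity is correct (6 ones)


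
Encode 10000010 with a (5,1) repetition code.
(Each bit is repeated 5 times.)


Each bit -> 5 copies

1111100000000000000000000000001111100000


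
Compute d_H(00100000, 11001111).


XOR: 11101111
Count of 1s: 7

7


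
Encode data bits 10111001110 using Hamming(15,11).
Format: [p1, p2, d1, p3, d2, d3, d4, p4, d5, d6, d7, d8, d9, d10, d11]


Parity bits: p1=0, p2=0, p3=1, p4=0

001101101001110


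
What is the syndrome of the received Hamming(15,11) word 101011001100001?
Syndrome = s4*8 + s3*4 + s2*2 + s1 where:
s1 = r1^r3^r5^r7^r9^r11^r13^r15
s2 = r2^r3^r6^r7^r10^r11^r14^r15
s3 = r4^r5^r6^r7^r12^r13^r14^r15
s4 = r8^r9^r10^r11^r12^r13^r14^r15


s1=1, s2=0, s3=1, s4=1

Syndrome = 13 (error at position 13)


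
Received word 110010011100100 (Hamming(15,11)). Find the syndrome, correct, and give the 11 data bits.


Syndrome = 0: no error detected

Data: 01001100100 (no errors)


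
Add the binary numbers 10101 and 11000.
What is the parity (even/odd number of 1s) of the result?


10101 = 21
11000 = 24
Sum = 45 = 101101
1s count = 4

even parity (4 ones in 101101)


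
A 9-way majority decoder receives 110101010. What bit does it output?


Ones: 5 out of 9
Threshold: 5

1 (5/9 voted 1)


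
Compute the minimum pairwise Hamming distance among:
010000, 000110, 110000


Comparing all pairs, minimum distance: 1
Can detect 0 errors, correct 0 errors

1


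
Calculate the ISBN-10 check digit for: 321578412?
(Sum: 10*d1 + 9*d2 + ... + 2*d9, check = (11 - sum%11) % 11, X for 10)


Weighted sum: 196
196 mod 11 = 9

Check digit: 2


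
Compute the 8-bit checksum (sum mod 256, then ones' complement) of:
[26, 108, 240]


Sum = 374 mod 256 = 118
Complement = 137

137


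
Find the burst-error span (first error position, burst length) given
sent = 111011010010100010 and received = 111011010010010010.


XOR: 000000000000110000

Burst at position 12, length 2


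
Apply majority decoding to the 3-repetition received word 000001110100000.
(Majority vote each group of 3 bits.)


Groups: 000, 001, 110, 100, 000
Majority votes: 00100

00100


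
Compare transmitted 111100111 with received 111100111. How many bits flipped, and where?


XOR: 000000000

0 errors (received matches sent)


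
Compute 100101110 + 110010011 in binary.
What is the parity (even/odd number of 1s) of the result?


100101110 = 302
110010011 = 403
Sum = 705 = 1011000001
1s count = 4

even parity (4 ones in 1011000001)


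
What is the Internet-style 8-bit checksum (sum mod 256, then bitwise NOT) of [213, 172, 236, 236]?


Sum = 857 mod 256 = 89
Complement = 166

166


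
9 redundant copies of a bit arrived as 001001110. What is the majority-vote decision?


Ones: 4 out of 9
Threshold: 5

0 (4/9 voted 1)


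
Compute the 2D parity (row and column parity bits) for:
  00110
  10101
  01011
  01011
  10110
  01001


Row parities: 011110
Column parities: 01100

Row P: 011110, Col P: 01100, Corner: 0


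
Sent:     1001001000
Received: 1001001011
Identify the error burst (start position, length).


XOR: 0000000011

Burst at position 8, length 2


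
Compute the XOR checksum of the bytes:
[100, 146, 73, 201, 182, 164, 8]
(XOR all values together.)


XOR chain: 100 ^ 146 ^ 73 ^ 201 ^ 182 ^ 164 ^ 8 = 108

108


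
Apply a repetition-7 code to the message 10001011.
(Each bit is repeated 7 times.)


Each bit -> 7 copies

11111110000000000000000000001111111000000011111111111111


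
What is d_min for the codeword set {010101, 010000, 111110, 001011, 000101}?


Comparing all pairs, minimum distance: 1
Can detect 0 errors, correct 0 errors

1


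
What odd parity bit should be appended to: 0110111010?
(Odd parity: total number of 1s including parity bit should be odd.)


Number of 1s in data: 6
Parity bit: 1

1


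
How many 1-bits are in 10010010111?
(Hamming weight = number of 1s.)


Counting 1s in 10010010111

6


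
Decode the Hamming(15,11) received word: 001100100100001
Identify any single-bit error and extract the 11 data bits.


Syndrome = 5: error at position 5

Data: 11010100001 (corrected bit 5)


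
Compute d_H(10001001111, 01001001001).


XOR: 11000000110
Count of 1s: 4

4


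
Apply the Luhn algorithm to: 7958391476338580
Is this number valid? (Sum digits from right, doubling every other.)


Luhn sum = 83
83 mod 10 = 3

Invalid (Luhn sum mod 10 = 3)


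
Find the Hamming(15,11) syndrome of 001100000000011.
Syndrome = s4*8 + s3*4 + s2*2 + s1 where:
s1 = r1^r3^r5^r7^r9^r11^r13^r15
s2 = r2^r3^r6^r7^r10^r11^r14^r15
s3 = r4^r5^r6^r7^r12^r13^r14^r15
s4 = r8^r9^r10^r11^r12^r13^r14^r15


s1=0, s2=1, s3=1, s4=0

Syndrome = 6 (error at position 6)


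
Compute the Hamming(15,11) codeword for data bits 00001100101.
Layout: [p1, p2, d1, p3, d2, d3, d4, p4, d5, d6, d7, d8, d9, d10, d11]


Parity bits: p1=1, p2=0, p3=0, p4=0

100000001100101


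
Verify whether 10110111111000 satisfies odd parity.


Number of 1s: 9

Yes, parity is correct (9 ones)


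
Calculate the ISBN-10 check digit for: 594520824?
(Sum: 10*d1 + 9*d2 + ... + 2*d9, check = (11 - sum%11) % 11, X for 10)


Weighted sum: 256
256 mod 11 = 3

Check digit: 8


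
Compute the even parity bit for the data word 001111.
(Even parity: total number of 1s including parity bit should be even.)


Number of 1s in data: 4
Parity bit: 0

0


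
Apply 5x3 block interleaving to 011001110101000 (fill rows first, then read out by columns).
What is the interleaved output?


Matrix:
  011
  001
  110
  101
  000
Read columns: 001101010011010

001101010011010


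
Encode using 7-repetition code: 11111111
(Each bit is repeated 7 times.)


Each bit -> 7 copies

11111111111111111111111111111111111111111111111111111111


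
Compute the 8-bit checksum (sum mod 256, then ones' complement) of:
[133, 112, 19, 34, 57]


Sum = 355 mod 256 = 99
Complement = 156

156


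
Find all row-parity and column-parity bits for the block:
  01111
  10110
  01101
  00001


Row parities: 0111
Column parities: 10101

Row P: 0111, Col P: 10101, Corner: 1


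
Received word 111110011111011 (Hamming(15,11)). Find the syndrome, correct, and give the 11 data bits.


Syndrome = 12: error at position 12

Data: 11001110011 (corrected bit 12)


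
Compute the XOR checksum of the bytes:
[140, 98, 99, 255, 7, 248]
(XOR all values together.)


XOR chain: 140 ^ 98 ^ 99 ^ 255 ^ 7 ^ 248 = 141

141


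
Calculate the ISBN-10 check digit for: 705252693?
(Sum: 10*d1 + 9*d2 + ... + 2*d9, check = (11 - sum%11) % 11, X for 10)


Weighted sum: 221
221 mod 11 = 1

Check digit: X


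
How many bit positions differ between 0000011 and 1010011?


XOR: 1010000
Count of 1s: 2

2


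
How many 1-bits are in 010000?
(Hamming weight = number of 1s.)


Counting 1s in 010000

1


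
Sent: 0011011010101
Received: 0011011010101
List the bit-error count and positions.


XOR: 0000000000000

0 errors (received matches sent)


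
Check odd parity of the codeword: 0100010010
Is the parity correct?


Number of 1s: 3

Yes, parity is correct (3 ones)


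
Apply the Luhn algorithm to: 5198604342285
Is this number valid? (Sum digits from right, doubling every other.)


Luhn sum = 61
61 mod 10 = 1

Invalid (Luhn sum mod 10 = 1)


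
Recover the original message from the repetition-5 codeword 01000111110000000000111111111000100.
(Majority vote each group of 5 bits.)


Groups: 01000, 11111, 00000, 00000, 11111, 11110, 00100
Majority votes: 0100110

0100110


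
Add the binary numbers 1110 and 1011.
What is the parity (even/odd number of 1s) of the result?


1110 = 14
1011 = 11
Sum = 25 = 11001
1s count = 3

odd parity (3 ones in 11001)


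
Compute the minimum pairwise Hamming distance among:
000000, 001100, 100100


Comparing all pairs, minimum distance: 2
Can detect 1 errors, correct 0 errors

2


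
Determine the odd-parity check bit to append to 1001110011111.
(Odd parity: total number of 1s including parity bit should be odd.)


Number of 1s in data: 9
Parity bit: 0

0


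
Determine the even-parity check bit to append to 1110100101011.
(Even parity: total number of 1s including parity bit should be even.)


Number of 1s in data: 8
Parity bit: 0

0


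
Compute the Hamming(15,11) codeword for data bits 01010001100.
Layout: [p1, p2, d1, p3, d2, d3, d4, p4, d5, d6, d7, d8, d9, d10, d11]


Parity bits: p1=1, p2=1, p3=0, p4=0

110010100001100


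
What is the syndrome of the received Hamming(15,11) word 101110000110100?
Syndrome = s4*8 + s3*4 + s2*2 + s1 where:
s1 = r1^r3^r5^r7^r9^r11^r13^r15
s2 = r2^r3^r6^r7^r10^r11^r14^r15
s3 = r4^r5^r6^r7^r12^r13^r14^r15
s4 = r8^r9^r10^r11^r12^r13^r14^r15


s1=1, s2=1, s3=1, s4=1

Syndrome = 15 (error at position 15)


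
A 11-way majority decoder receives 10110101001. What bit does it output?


Ones: 6 out of 11
Threshold: 6

1 (6/11 voted 1)


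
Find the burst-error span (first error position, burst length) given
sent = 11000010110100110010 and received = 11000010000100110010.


XOR: 00000000110000000000

Burst at position 8, length 2


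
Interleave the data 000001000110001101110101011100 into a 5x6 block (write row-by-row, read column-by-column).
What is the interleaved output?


Matrix:
  000001
  000110
  001101
  110101
  011100
Read columns: 000100001100101011110100010110

000100001100101011110100010110


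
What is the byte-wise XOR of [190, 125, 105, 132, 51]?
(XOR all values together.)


XOR chain: 190 ^ 125 ^ 105 ^ 132 ^ 51 = 29

29


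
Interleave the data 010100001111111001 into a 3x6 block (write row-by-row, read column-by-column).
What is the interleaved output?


Matrix:
  010100
  001111
  111001
Read columns: 001101011110010011

001101011110010011


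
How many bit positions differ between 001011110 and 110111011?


XOR: 111100101
Count of 1s: 6

6


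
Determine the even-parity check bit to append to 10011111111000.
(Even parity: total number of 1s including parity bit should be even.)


Number of 1s in data: 9
Parity bit: 1

1


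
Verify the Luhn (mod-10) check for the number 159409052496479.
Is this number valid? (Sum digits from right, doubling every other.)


Luhn sum = 69
69 mod 10 = 9

Invalid (Luhn sum mod 10 = 9)


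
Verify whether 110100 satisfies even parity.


Number of 1s: 3

No, parity error (3 ones)


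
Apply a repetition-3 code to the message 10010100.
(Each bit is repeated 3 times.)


Each bit -> 3 copies

111000000111000111000000


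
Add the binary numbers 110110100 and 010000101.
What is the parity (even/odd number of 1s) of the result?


110110100 = 436
010000101 = 133
Sum = 569 = 1000111001
1s count = 5

odd parity (5 ones in 1000111001)


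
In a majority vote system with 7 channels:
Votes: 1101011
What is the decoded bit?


Ones: 5 out of 7
Threshold: 4

1 (5/7 voted 1)


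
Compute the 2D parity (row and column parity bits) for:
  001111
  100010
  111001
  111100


Row parities: 0000
Column parities: 101000

Row P: 0000, Col P: 101000, Corner: 0


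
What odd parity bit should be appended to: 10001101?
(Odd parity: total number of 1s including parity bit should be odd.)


Number of 1s in data: 4
Parity bit: 1

1


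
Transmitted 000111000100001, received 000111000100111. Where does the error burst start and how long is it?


XOR: 000000000000110

Burst at position 12, length 2


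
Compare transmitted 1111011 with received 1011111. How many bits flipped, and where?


XOR: 0100100

2 error(s) at position(s): 1, 4


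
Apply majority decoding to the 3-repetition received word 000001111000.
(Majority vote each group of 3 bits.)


Groups: 000, 001, 111, 000
Majority votes: 0010

0010


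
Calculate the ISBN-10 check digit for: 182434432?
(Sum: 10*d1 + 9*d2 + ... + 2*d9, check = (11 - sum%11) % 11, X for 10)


Weighted sum: 193
193 mod 11 = 6

Check digit: 5


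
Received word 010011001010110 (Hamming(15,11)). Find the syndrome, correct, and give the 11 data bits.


Syndrome = 0: no error detected

Data: 01101010110 (no errors)


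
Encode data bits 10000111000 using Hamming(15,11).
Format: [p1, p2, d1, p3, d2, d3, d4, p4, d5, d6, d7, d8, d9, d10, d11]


Parity bits: p1=0, p2=1, p3=1, p4=1

011100010111000


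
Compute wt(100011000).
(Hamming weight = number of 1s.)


Counting 1s in 100011000

3


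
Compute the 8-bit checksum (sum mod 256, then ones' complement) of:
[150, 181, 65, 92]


Sum = 488 mod 256 = 232
Complement = 23

23


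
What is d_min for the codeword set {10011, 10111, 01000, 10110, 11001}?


Comparing all pairs, minimum distance: 1
Can detect 0 errors, correct 0 errors

1


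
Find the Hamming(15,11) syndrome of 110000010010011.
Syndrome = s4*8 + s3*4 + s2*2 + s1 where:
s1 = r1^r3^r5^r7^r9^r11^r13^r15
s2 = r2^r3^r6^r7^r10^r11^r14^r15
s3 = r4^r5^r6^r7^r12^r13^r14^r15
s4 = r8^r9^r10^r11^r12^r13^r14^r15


s1=1, s2=0, s3=0, s4=0

Syndrome = 1 (error at position 1)


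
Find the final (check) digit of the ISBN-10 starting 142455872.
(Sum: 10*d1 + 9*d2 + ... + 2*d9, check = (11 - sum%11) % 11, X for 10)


Weighted sum: 202
202 mod 11 = 4

Check digit: 7


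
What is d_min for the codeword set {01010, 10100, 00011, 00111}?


Comparing all pairs, minimum distance: 1
Can detect 0 errors, correct 0 errors

1


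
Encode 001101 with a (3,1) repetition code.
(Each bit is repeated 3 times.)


Each bit -> 3 copies

000000111111000111


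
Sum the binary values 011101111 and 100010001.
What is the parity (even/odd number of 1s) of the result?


011101111 = 239
100010001 = 273
Sum = 512 = 1000000000
1s count = 1

odd parity (1 ones in 1000000000)


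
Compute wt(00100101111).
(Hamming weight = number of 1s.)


Counting 1s in 00100101111

6


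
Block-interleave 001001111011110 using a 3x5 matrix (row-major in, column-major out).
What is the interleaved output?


Matrix:
  00100
  11110
  11110
Read columns: 011011111011000

011011111011000


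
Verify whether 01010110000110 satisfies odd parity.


Number of 1s: 6

No, parity error (6 ones)


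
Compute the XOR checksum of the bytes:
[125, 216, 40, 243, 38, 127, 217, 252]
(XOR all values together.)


XOR chain: 125 ^ 216 ^ 40 ^ 243 ^ 38 ^ 127 ^ 217 ^ 252 = 2

2


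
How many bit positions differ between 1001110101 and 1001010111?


XOR: 0000100010
Count of 1s: 2

2


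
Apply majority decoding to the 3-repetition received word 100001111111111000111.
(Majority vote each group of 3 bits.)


Groups: 100, 001, 111, 111, 111, 000, 111
Majority votes: 0011101

0011101


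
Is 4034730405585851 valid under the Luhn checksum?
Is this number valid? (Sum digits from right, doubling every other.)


Luhn sum = 55
55 mod 10 = 5

Invalid (Luhn sum mod 10 = 5)


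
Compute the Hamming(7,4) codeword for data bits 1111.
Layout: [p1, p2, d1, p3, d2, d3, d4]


Parity bits: p1=1, p2=1, p3=1

1111111


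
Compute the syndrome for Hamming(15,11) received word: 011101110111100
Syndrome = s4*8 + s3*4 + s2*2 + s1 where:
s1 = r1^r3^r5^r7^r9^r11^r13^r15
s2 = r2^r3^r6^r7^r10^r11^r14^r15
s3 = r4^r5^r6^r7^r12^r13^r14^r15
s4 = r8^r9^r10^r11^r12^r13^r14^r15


s1=0, s2=0, s3=1, s4=1

Syndrome = 12 (error at position 12)


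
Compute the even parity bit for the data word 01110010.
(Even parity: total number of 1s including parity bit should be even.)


Number of 1s in data: 4
Parity bit: 0

0


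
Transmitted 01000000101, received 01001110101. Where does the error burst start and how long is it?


XOR: 00001110000

Burst at position 4, length 3


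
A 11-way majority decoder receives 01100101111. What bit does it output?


Ones: 7 out of 11
Threshold: 6

1 (7/11 voted 1)


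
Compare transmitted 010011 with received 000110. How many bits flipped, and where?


XOR: 010101

3 error(s) at position(s): 1, 3, 5


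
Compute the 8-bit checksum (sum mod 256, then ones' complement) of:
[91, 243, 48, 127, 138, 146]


Sum = 793 mod 256 = 25
Complement = 230

230


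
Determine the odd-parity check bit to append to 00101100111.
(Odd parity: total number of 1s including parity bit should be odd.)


Number of 1s in data: 6
Parity bit: 1

1


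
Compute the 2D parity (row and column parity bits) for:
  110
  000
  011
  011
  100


Row parities: 00001
Column parities: 010

Row P: 00001, Col P: 010, Corner: 1


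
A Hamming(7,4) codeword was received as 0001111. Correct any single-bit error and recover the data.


Syndrome = 0: no error detected

Data: 0111 (no errors)
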